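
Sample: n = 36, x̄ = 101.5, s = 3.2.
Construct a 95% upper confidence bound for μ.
μ ≤ 102.40

Upper bound (one-sided):
t* = 1.690 (one-sided for 95%)
Upper bound = x̄ + t* · s/√n = 101.5 + 1.690 · 3.2/√36 = 102.40

We are 95% confident that μ ≤ 102.40.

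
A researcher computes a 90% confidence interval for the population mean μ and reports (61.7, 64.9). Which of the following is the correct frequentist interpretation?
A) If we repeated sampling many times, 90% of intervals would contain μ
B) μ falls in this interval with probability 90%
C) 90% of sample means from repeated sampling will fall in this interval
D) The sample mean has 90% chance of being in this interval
A

A) Correct — this is the frequentist long-run coverage interpretation.
B) Wrong — μ is fixed; the randomness lives in the interval, not in μ.
C) Wrong — coverage applies to intervals containing μ, not to future x̄ values.
D) Wrong — x̄ is observed and sits in the interval by construction.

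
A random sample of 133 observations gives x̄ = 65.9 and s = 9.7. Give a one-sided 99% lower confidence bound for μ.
μ ≥ 63.92

Lower bound (one-sided):
t* = 2.355 (one-sided for 99%)
Lower bound = x̄ - t* · s/√n = 65.9 - 2.355 · 9.7/√133 = 63.92

We are 99% confident that μ ≥ 63.92.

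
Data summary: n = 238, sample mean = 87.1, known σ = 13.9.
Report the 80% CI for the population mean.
(85.94, 88.26)

z-interval (σ known):
z* = 1.282 for 80% confidence

Margin of error = z* · σ/√n = 1.282 · 13.9/√238 = 1.16

CI: (87.1 - 1.16, 87.1 + 1.16) = (85.94, 88.26)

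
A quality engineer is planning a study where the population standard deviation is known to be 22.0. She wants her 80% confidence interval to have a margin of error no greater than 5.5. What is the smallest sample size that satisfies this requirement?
n ≥ 27

For margin E ≤ 5.5:
n ≥ (z* · σ / E)²
n ≥ (1.282 · 22.0 / 5.5)²
n ≥ 26.30

Minimum n = 27 (rounding up)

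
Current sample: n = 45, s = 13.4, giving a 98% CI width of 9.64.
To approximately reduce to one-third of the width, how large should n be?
n ≈ 405

CI width ∝ 1/√n
To reduce width by factor 3, need √n to grow by 3 → need 3² = 9 times as many samples.

Current: n = 45, width = 9.64
New: n = 405, width ≈ 3.11

Width reduced by factor of 9.64/3.11 = 3.10.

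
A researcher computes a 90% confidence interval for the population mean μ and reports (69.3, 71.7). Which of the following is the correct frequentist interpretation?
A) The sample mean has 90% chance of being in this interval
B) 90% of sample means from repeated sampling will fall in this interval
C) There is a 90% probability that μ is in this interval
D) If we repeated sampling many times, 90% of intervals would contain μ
D

A) Wrong — x̄ is observed and sits in the interval by construction.
B) Wrong — coverage applies to intervals containing μ, not to future x̄ values.
C) Wrong — μ is fixed; the randomness lives in the interval, not in μ.
D) Correct — this is the frequentist long-run coverage interpretation.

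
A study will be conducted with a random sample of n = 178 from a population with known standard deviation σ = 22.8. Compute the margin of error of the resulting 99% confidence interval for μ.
Margin of error = 4.40

Margin of error = z* · σ/√n
= 2.576 · 22.8/√178
= 2.576 · 22.8/13.3417
= 4.40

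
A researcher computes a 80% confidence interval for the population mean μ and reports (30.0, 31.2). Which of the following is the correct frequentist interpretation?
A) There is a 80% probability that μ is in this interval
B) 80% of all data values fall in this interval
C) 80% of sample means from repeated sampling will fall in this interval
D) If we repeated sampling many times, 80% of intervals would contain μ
D

A) Wrong — μ is fixed; the randomness lives in the interval, not in μ.
B) Wrong — a CI is about the parameter μ, not individual data values.
C) Wrong — coverage applies to intervals containing μ, not to future x̄ values.
D) Correct — this is the frequentist long-run coverage interpretation.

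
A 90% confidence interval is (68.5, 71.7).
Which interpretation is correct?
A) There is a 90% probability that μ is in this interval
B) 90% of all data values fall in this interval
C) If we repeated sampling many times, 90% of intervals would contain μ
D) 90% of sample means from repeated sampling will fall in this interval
C

A) Wrong — μ is fixed; the randomness lives in the interval, not in μ.
B) Wrong — a CI is about the parameter μ, not individual data values.
C) Correct — this is the frequentist long-run coverage interpretation.
D) Wrong — coverage applies to intervals containing μ, not to future x̄ values.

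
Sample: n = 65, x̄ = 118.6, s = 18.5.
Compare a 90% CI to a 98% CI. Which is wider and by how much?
98% CI is wider by 3.29

df = 64
90% CI: t* = 1.669, (114.77, 122.43), width = 2 · t* · s/√n = 7.66
98% CI: t* = 2.386, (113.12, 124.08), width = 2 · t* · s/√n = 10.95

The 98% CI is wider by 10.95 - 7.66 = 3.29.
Higher confidence requires a wider interval.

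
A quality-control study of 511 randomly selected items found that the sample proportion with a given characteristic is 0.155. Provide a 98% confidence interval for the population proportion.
(0.118, 0.192)

Proportion CI:
SE = √(p̂(1-p̂)/n) = √(0.155 · 0.845 / 511) = 0.01601

z* = 2.326
Margin = z* · SE = 2.326 · 0.01601 = 0.0372

CI: 0.155 ± 0.0372 = (0.118, 0.192)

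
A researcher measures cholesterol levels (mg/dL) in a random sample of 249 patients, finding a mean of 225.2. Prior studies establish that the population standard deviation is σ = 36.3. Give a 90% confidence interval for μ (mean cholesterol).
(221.42, 228.98)

z-interval (σ known):
z* = 1.645 for 90% confidence

Margin of error = z* · σ/√n = 1.645 · 36.3/√249 = 3.78

CI: (225.2 - 3.78, 225.2 + 3.78) = (221.42, 228.98)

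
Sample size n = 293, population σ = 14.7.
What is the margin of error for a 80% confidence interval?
Margin of error = 1.10

Margin of error = z* · σ/√n
= 1.282 · 14.7/√293
= 1.282 · 14.7/17.1172
= 1.10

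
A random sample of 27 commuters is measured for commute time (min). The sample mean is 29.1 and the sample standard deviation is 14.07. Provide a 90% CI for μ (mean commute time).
(24.48, 33.72)

t-interval (σ unknown):
df = n - 1 = 26
t* = 1.706 for 90% confidence

Margin of error = t* · s/√n = 1.706 · 14.07/√27 = 4.62

CI: (24.48, 33.72)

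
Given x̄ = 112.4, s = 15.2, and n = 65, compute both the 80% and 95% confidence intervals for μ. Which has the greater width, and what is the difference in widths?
95% CI is wider by 2.65

df = 64
80% CI: t* = 1.295, (109.96, 114.84), width = 2 · t* · s/√n = 4.88
95% CI: t* = 1.998, (108.63, 116.17), width = 2 · t* · s/√n = 7.53

The 95% CI is wider by 7.53 - 4.88 = 2.65.
Higher confidence requires a wider interval.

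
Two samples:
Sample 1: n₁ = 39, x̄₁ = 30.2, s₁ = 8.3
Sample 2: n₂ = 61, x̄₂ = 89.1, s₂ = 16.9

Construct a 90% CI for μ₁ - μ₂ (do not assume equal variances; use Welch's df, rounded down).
(-63.12, -54.68)

Difference: x̄₁ - x̄₂ = -58.90
SE = √(s₁²/n₁ + s₂²/n₂) = √(8.3²/39 + 16.9²/61) = 2.5394
df = 92.93 → 92 (Welch–Satterthwaite, rounded down)
t* = 1.662

CI: -58.90 ± 1.662 · 2.5394 = -58.90 ± 4.22 = (-63.12, -54.68)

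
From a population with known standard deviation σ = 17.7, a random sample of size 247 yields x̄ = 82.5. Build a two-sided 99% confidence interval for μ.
(79.60, 85.40)

z-interval (σ known):
z* = 2.576 for 99% confidence

Margin of error = z* · σ/√n = 2.576 · 17.7/√247 = 2.90

CI: (82.5 - 2.90, 82.5 + 2.90) = (79.60, 85.40)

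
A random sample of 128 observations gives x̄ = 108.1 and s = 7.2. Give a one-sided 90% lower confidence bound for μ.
μ ≥ 107.28

Lower bound (one-sided):
t* = 1.288 (one-sided for 90%)
Lower bound = x̄ - t* · s/√n = 108.1 - 1.288 · 7.2/√128 = 107.28

We are 90% confident that μ ≥ 107.28.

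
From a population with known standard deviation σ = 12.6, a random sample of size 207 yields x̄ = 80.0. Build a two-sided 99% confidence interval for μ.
(77.74, 82.26)

z-interval (σ known):
z* = 2.576 for 99% confidence

Margin of error = z* · σ/√n = 2.576 · 12.6/√207 = 2.26

CI: (80.0 - 2.26, 80.0 + 2.26) = (77.74, 82.26)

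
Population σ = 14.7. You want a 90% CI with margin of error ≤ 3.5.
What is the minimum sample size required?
n ≥ 48

For margin E ≤ 3.5:
n ≥ (z* · σ / E)²
n ≥ (1.645 · 14.7 / 3.5)²
n ≥ 47.73

Minimum n = 48 (rounding up)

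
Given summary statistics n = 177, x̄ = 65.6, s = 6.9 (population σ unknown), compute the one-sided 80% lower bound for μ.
μ ≥ 65.16

Lower bound (one-sided):
t* = 0.844 (one-sided for 80%)
Lower bound = x̄ - t* · s/√n = 65.6 - 0.844 · 6.9/√177 = 65.16

We are 80% confident that μ ≥ 65.16.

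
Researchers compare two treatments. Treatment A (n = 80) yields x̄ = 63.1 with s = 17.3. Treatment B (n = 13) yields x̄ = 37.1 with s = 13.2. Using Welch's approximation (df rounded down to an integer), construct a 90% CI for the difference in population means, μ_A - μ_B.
(18.84, 33.16)

Difference: x̄₁ - x̄₂ = 26.00
SE = √(s₁²/n₁ + s₂²/n₂) = √(17.3²/80 + 13.2²/13) = 4.1406
df = 19.40 → 19 (Welch–Satterthwaite, rounded down)
t* = 1.729

CI: 26.00 ± 1.729 · 4.1406 = 26.00 ± 7.16 = (18.84, 33.16)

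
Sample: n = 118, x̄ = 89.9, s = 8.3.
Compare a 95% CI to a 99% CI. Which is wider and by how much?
99% CI is wider by 0.97

df = 117
95% CI: t* = 1.980, (88.39, 91.41), width = 2 · t* · s/√n = 3.03
99% CI: t* = 2.619, (87.90, 91.90), width = 2 · t* · s/√n = 4.00

The 99% CI is wider by 4.00 - 3.03 = 0.97.
Higher confidence requires a wider interval.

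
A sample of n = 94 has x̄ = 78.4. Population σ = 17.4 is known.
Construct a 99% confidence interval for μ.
(73.78, 83.02)

z-interval (σ known):
z* = 2.576 for 99% confidence

Margin of error = z* · σ/√n = 2.576 · 17.4/√94 = 4.62

CI: (78.4 - 4.62, 78.4 + 4.62) = (73.78, 83.02)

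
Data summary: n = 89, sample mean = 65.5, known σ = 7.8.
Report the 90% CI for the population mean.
(64.14, 66.86)

z-interval (σ known):
z* = 1.645 for 90% confidence

Margin of error = z* · σ/√n = 1.645 · 7.8/√89 = 1.36

CI: (65.5 - 1.36, 65.5 + 1.36) = (64.14, 66.86)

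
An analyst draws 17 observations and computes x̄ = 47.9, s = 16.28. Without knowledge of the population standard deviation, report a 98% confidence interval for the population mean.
(37.70, 58.10)

t-interval (σ unknown):
df = n - 1 = 16
t* = 2.583 for 98% confidence

Margin of error = t* · s/√n = 2.583 · 16.28/√17 = 10.20

CI: (37.70, 58.10)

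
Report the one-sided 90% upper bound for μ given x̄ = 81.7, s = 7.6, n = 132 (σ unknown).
μ ≤ 82.55

Upper bound (one-sided):
t* = 1.288 (one-sided for 90%)
Upper bound = x̄ + t* · s/√n = 81.7 + 1.288 · 7.6/√132 = 82.55

We are 90% confident that μ ≤ 82.55.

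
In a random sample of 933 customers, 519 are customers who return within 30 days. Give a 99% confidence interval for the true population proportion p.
(0.514, 0.598)

Proportion CI:
p̂ = 519/933 = 0.55627
SE = √(p̂(1-p̂)/n) = √(0.55627 · 0.44373 / 933) = 0.01627

z* = 2.576
Margin = z* · SE = 2.576 · 0.01627 = 0.0419

CI: 0.55627 ± 0.0419 = (0.514, 0.598)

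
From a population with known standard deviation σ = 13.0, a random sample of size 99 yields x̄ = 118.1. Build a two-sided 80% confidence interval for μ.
(116.43, 119.77)

z-interval (σ known):
z* = 1.282 for 80% confidence

Margin of error = z* · σ/√n = 1.282 · 13.0/√99 = 1.67

CI: (118.1 - 1.67, 118.1 + 1.67) = (116.43, 119.77)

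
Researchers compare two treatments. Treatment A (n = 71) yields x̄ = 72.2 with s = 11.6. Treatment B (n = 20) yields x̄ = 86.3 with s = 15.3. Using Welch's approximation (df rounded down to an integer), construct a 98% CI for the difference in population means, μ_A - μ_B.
(-23.26, -4.94)

Difference: x̄₁ - x̄₂ = -14.10
SE = √(s₁²/n₁ + s₂²/n₂) = √(11.6²/71 + 15.3²/20) = 3.6878
df = 25.47 → 25 (Welch–Satterthwaite, rounded down)
t* = 2.485

CI: -14.10 ± 2.485 · 3.6878 = -14.10 ± 9.16 = (-23.26, -4.94)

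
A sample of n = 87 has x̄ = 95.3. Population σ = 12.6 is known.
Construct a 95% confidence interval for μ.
(92.65, 97.95)

z-interval (σ known):
z* = 1.960 for 95% confidence

Margin of error = z* · σ/√n = 1.960 · 12.6/√87 = 2.65

CI: (95.3 - 2.65, 95.3 + 2.65) = (92.65, 97.95)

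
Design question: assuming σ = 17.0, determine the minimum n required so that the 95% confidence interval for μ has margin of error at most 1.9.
n ≥ 308

For margin E ≤ 1.9:
n ≥ (z* · σ / E)²
n ≥ (1.960 · 17.0 / 1.9)²
n ≥ 307.54

Minimum n = 308 (rounding up)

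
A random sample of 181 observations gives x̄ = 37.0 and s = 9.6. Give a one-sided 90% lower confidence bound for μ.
μ ≥ 36.08

Lower bound (one-sided):
t* = 1.286 (one-sided for 90%)
Lower bound = x̄ - t* · s/√n = 37.0 - 1.286 · 9.6/√181 = 36.08

We are 90% confident that μ ≥ 36.08.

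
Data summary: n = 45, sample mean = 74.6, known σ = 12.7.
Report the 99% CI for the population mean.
(69.72, 79.48)

z-interval (σ known):
z* = 2.576 for 99% confidence

Margin of error = z* · σ/√n = 2.576 · 12.7/√45 = 4.88

CI: (74.6 - 4.88, 74.6 + 4.88) = (69.72, 79.48)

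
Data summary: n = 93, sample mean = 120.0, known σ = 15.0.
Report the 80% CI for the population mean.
(118.01, 121.99)

z-interval (σ known):
z* = 1.282 for 80% confidence

Margin of error = z* · σ/√n = 1.282 · 15.0/√93 = 1.99

CI: (120.0 - 1.99, 120.0 + 1.99) = (118.01, 121.99)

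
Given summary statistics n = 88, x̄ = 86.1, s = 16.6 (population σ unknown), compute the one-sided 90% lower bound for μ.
μ ≥ 83.82

Lower bound (one-sided):
t* = 1.291 (one-sided for 90%)
Lower bound = x̄ - t* · s/√n = 86.1 - 1.291 · 16.6/√88 = 83.82

We are 90% confident that μ ≥ 83.82.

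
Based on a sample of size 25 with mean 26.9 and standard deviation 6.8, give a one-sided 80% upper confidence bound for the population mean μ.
μ ≤ 28.07

Upper bound (one-sided):
t* = 0.857 (one-sided for 80%)
Upper bound = x̄ + t* · s/√n = 26.9 + 0.857 · 6.8/√25 = 28.07

We are 80% confident that μ ≤ 28.07.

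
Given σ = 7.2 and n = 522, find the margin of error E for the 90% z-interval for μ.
Margin of error = 0.52

Margin of error = z* · σ/√n
= 1.645 · 7.2/√522
= 1.645 · 7.2/22.8473
= 0.52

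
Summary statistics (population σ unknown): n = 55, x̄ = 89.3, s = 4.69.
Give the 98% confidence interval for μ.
(87.78, 90.82)

t-interval (σ unknown):
df = n - 1 = 54
t* = 2.397 for 98% confidence

Margin of error = t* · s/√n = 2.397 · 4.69/√55 = 1.52

CI: (87.78, 90.82)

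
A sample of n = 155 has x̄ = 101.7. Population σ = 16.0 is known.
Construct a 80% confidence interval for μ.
(100.05, 103.35)

z-interval (σ known):
z* = 1.282 for 80% confidence

Margin of error = z* · σ/√n = 1.282 · 16.0/√155 = 1.65

CI: (101.7 - 1.65, 101.7 + 1.65) = (100.05, 103.35)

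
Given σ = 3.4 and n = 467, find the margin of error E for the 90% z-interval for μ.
Margin of error = 0.26

Margin of error = z* · σ/√n
= 1.645 · 3.4/√467
= 1.645 · 3.4/21.6102
= 0.26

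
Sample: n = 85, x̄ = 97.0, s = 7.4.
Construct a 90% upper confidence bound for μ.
μ ≤ 98.04

Upper bound (one-sided):
t* = 1.292 (one-sided for 90%)
Upper bound = x̄ + t* · s/√n = 97.0 + 1.292 · 7.4/√85 = 98.04

We are 90% confident that μ ≤ 98.04.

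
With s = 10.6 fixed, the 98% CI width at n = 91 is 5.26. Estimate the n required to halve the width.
n ≈ 364

CI width ∝ 1/√n
To reduce width by factor 2, need √n to grow by 2 → need 2² = 4 times as many samples.

Current: n = 91, width = 5.26
New: n = 364, width ≈ 2.60

Width reduced by factor of 5.26/2.60 = 2.02.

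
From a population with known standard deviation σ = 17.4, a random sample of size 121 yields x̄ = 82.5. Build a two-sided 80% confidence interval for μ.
(80.47, 84.53)

z-interval (σ known):
z* = 1.282 for 80% confidence

Margin of error = z* · σ/√n = 1.282 · 17.4/√121 = 2.03

CI: (82.5 - 2.03, 82.5 + 2.03) = (80.47, 84.53)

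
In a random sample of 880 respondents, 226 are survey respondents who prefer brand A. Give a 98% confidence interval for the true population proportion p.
(0.223, 0.291)

Proportion CI:
p̂ = 226/880 = 0.25682
SE = √(p̂(1-p̂)/n) = √(0.25682 · 0.74318 / 880) = 0.01473

z* = 2.326
Margin = z* · SE = 2.326 · 0.01473 = 0.0343

CI: 0.25682 ± 0.0343 = (0.223, 0.291)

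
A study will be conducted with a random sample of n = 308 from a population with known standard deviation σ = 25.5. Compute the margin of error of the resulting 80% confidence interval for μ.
Margin of error = 1.86

Margin of error = z* · σ/√n
= 1.282 · 25.5/√308
= 1.282 · 25.5/17.5499
= 1.86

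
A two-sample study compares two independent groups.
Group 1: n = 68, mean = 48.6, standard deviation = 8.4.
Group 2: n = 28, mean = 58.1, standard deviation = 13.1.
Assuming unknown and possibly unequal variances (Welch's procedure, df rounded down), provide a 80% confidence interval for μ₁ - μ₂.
(-13.00, -6.00)

Difference: x̄₁ - x̄₂ = -9.50
SE = √(s₁²/n₁ + s₂²/n₂) = √(8.4²/68 + 13.1²/28) = 2.6770
df = 36.49 → 36 (Welch–Satterthwaite, rounded down)
t* = 1.306

CI: -9.50 ± 1.306 · 2.6770 = -9.50 ± 3.50 = (-13.00, -6.00)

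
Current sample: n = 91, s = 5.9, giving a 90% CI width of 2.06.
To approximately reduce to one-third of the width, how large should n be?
n ≈ 819

CI width ∝ 1/√n
To reduce width by factor 3, need √n to grow by 3 → need 3² = 9 times as many samples.

Current: n = 91, width = 2.06
New: n = 819, width ≈ 0.68

Width reduced by factor of 2.06/0.68 = 3.03.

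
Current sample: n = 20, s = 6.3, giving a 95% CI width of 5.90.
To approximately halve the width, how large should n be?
n ≈ 80

CI width ∝ 1/√n
To reduce width by factor 2, need √n to grow by 2 → need 2² = 4 times as many samples.

Current: n = 20, width = 5.90
New: n = 80, width ≈ 2.80

Width reduced by factor of 5.90/2.80 = 2.11.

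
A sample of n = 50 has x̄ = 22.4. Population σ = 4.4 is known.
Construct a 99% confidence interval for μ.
(20.80, 24.00)

z-interval (σ known):
z* = 2.576 for 99% confidence

Margin of error = z* · σ/√n = 2.576 · 4.4/√50 = 1.60

CI: (22.4 - 1.60, 22.4 + 1.60) = (20.80, 24.00)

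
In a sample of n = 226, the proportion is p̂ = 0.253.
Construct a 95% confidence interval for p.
(0.196, 0.310)

Proportion CI:
SE = √(p̂(1-p̂)/n) = √(0.253 · 0.747 / 226) = 0.02892

z* = 1.960
Margin = z* · SE = 1.960 · 0.02892 = 0.0567

CI: 0.253 ± 0.0567 = (0.196, 0.310)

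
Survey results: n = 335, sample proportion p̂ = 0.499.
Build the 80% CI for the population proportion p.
(0.464, 0.534)

Proportion CI:
SE = √(p̂(1-p̂)/n) = √(0.499 · 0.501 / 335) = 0.02732

z* = 1.282
Margin = z* · SE = 1.282 · 0.02732 = 0.0350

CI: 0.499 ± 0.0350 = (0.464, 0.534)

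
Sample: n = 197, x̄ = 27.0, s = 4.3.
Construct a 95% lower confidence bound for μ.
μ ≥ 26.49

Lower bound (one-sided):
t* = 1.653 (one-sided for 95%)
Lower bound = x̄ - t* · s/√n = 27.0 - 1.653 · 4.3/√197 = 26.49

We are 95% confident that μ ≥ 26.49.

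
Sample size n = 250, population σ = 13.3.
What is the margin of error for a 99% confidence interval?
Margin of error = 2.17

Margin of error = z* · σ/√n
= 2.576 · 13.3/√250
= 2.576 · 13.3/15.8114
= 2.17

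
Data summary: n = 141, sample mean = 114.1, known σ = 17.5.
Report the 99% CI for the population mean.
(110.30, 117.90)

z-interval (σ known):
z* = 2.576 for 99% confidence

Margin of error = z* · σ/√n = 2.576 · 17.5/√141 = 3.80

CI: (114.1 - 3.80, 114.1 + 3.80) = (110.30, 117.90)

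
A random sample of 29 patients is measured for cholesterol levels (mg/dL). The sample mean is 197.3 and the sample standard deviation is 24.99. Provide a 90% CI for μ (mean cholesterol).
(189.41, 205.19)

t-interval (σ unknown):
df = n - 1 = 28
t* = 1.701 for 90% confidence

Margin of error = t* · s/√n = 1.701 · 24.99/√29 = 7.89

CI: (189.41, 205.19)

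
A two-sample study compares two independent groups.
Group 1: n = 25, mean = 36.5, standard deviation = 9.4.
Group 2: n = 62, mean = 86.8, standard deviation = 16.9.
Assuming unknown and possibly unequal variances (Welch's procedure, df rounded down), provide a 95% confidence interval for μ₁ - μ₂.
(-55.98, -44.62)

Difference: x̄₁ - x̄₂ = -50.30
SE = √(s₁²/n₁ + s₂²/n₂) = √(9.4²/25 + 16.9²/62) = 2.8532
df = 76.32 → 76 (Welch–Satterthwaite, rounded down)
t* = 1.992

CI: -50.30 ± 1.992 · 2.8532 = -50.30 ± 5.68 = (-55.98, -44.62)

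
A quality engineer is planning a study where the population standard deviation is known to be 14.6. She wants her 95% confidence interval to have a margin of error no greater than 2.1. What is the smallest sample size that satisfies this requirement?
n ≥ 186

For margin E ≤ 2.1:
n ≥ (z* · σ / E)²
n ≥ (1.960 · 14.6 / 2.1)²
n ≥ 185.69

Minimum n = 186 (rounding up)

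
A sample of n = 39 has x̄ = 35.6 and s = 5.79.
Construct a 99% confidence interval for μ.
(33.09, 38.11)

t-interval (σ unknown):
df = n - 1 = 38
t* = 2.712 for 99% confidence

Margin of error = t* · s/√n = 2.712 · 5.79/√39 = 2.51

CI: (33.09, 38.11)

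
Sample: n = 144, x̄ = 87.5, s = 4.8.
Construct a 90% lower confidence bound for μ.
μ ≥ 86.99

Lower bound (one-sided):
t* = 1.287 (one-sided for 90%)
Lower bound = x̄ - t* · s/√n = 87.5 - 1.287 · 4.8/√144 = 86.99

We are 90% confident that μ ≥ 86.99.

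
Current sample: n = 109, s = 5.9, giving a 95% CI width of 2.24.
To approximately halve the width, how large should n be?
n ≈ 436

CI width ∝ 1/√n
To reduce width by factor 2, need √n to grow by 2 → need 2² = 4 times as many samples.

Current: n = 109, width = 2.24
New: n = 436, width ≈ 1.11

Width reduced by factor of 2.24/1.11 = 2.02.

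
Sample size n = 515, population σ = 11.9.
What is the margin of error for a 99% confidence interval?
Margin of error = 1.35

Margin of error = z* · σ/√n
= 2.576 · 11.9/√515
= 2.576 · 11.9/22.6936
= 1.35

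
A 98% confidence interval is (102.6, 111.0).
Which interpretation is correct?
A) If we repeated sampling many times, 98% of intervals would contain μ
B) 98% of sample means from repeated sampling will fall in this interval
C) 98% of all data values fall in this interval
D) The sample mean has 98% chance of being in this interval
A

A) Correct — this is the frequentist long-run coverage interpretation.
B) Wrong — coverage applies to intervals containing μ, not to future x̄ values.
C) Wrong — a CI is about the parameter μ, not individual data values.
D) Wrong — x̄ is observed and sits in the interval by construction.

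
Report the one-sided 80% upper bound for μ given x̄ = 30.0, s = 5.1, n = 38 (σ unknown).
μ ≤ 30.70

Upper bound (one-sided):
t* = 0.851 (one-sided for 80%)
Upper bound = x̄ + t* · s/√n = 30.0 + 0.851 · 5.1/√38 = 30.70

We are 80% confident that μ ≤ 30.70.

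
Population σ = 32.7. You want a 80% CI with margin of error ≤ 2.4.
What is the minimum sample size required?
n ≥ 306

For margin E ≤ 2.4:
n ≥ (z* · σ / E)²
n ≥ (1.282 · 32.7 / 2.4)²
n ≥ 305.10

Minimum n = 306 (rounding up)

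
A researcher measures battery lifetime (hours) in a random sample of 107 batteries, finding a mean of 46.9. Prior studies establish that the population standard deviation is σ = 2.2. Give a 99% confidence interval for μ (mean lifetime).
(46.35, 47.45)

z-interval (σ known):
z* = 2.576 for 99% confidence

Margin of error = z* · σ/√n = 2.576 · 2.2/√107 = 0.55

CI: (46.9 - 0.55, 46.9 + 0.55) = (46.35, 47.45)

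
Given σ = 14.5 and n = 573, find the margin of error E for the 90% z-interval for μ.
Margin of error = 1.00

Margin of error = z* · σ/√n
= 1.645 · 14.5/√573
= 1.645 · 14.5/23.9374
= 1.00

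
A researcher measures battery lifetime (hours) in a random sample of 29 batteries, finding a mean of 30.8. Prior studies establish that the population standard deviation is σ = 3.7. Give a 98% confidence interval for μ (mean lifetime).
(29.20, 32.40)

z-interval (σ known):
z* = 2.326 for 98% confidence

Margin of error = z* · σ/√n = 2.326 · 3.7/√29 = 1.60

CI: (30.8 - 1.60, 30.8 + 1.60) = (29.20, 32.40)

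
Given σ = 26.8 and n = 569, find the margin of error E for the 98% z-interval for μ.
Margin of error = 2.61

Margin of error = z* · σ/√n
= 2.326 · 26.8/√569
= 2.326 · 26.8/23.8537
= 2.61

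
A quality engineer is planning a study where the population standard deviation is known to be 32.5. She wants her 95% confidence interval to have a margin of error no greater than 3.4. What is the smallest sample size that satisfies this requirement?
n ≥ 352

For margin E ≤ 3.4:
n ≥ (z* · σ / E)²
n ≥ (1.960 · 32.5 / 3.4)²
n ≥ 351.01

Minimum n = 352 (rounding up)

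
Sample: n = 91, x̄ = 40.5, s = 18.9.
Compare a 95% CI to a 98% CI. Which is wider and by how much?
98% CI is wider by 1.51

df = 90
95% CI: t* = 1.987, (36.56, 44.44), width = 2 · t* · s/√n = 7.87
98% CI: t* = 2.368, (35.81, 45.19), width = 2 · t* · s/√n = 9.38

The 98% CI is wider by 9.38 - 7.87 = 1.51.
Higher confidence requires a wider interval.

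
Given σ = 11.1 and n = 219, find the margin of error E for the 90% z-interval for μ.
Margin of error = 1.23

Margin of error = z* · σ/√n
= 1.645 · 11.1/√219
= 1.645 · 11.1/14.7986
= 1.23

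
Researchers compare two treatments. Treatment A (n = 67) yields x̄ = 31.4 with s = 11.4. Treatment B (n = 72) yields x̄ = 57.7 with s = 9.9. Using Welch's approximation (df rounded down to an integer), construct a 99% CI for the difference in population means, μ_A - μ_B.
(-31.05, -21.55)

Difference: x̄₁ - x̄₂ = -26.30
SE = √(s₁²/n₁ + s₂²/n₂) = √(11.4²/67 + 9.9²/72) = 1.8169
df = 131.11 → 131 (Welch–Satterthwaite, rounded down)
t* = 2.614

CI: -26.30 ± 2.614 · 1.8169 = -26.30 ± 4.75 = (-31.05, -21.55)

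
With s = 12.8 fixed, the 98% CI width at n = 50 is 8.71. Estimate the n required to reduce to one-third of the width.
n ≈ 450

CI width ∝ 1/√n
To reduce width by factor 3, need √n to grow by 3 → need 3² = 9 times as many samples.

Current: n = 50, width = 8.71
New: n = 450, width ≈ 2.82

Width reduced by factor of 8.71/2.82 = 3.09.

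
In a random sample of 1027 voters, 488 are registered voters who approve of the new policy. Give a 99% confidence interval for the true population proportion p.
(0.435, 0.515)

Proportion CI:
p̂ = 488/1027 = 0.47517
SE = √(p̂(1-p̂)/n) = √(0.47517 · 0.52483 / 1027) = 0.01558

z* = 2.576
Margin = z* · SE = 2.576 · 0.01558 = 0.0401

CI: 0.47517 ± 0.0401 = (0.435, 0.515)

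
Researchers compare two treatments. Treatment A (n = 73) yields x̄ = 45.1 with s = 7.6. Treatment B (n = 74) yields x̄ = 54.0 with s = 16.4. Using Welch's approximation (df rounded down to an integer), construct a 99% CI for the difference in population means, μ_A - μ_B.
(-14.42, -3.38)

Difference: x̄₁ - x̄₂ = -8.90
SE = √(s₁²/n₁ + s₂²/n₂) = √(7.6²/73 + 16.4²/74) = 2.1038
df = 103.28 → 103 (Welch–Satterthwaite, rounded down)
t* = 2.624

CI: -8.90 ± 2.624 · 2.1038 = -8.90 ± 5.52 = (-14.42, -3.38)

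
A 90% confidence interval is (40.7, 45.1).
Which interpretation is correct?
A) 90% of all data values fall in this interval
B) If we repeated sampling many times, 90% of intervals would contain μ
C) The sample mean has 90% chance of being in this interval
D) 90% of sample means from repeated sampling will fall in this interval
B

A) Wrong — a CI is about the parameter μ, not individual data values.
B) Correct — this is the frequentist long-run coverage interpretation.
C) Wrong — x̄ is observed and sits in the interval by construction.
D) Wrong — coverage applies to intervals containing μ, not to future x̄ values.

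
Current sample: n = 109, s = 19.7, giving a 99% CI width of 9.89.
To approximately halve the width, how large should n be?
n ≈ 436

CI width ∝ 1/√n
To reduce width by factor 2, need √n to grow by 2 → need 2² = 4 times as many samples.

Current: n = 109, width = 9.89
New: n = 436, width ≈ 4.88

Width reduced by factor of 9.89/4.88 = 2.03.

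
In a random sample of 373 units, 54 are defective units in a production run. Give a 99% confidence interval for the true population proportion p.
(0.098, 0.192)

Proportion CI:
p̂ = 54/373 = 0.14477
SE = √(p̂(1-p̂)/n) = √(0.14477 · 0.85523 / 373) = 0.01822

z* = 2.576
Margin = z* · SE = 2.576 · 0.01822 = 0.0469

CI: 0.14477 ± 0.0469 = (0.098, 0.192)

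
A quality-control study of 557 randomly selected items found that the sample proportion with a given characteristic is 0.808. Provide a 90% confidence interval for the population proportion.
(0.781, 0.835)

Proportion CI:
SE = √(p̂(1-p̂)/n) = √(0.808 · 0.192 / 557) = 0.01669

z* = 1.645
Margin = z* · SE = 1.645 · 0.01669 = 0.0275

CI: 0.808 ± 0.0275 = (0.781, 0.835)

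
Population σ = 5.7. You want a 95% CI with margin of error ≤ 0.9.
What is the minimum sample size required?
n ≥ 155

For margin E ≤ 0.9:
n ≥ (z* · σ / E)²
n ≥ (1.960 · 5.7 / 0.9)²
n ≥ 154.09

Minimum n = 155 (rounding up)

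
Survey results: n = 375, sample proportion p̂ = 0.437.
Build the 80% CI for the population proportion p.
(0.404, 0.470)

Proportion CI:
SE = √(p̂(1-p̂)/n) = √(0.437 · 0.563 / 375) = 0.02561

z* = 1.282
Margin = z* · SE = 1.282 · 0.02561 = 0.0328

CI: 0.437 ± 0.0328 = (0.404, 0.470)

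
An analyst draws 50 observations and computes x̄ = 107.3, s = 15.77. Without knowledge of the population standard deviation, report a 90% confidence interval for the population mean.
(103.56, 111.04)

t-interval (σ unknown):
df = n - 1 = 49
t* = 1.677 for 90% confidence

Margin of error = t* · s/√n = 1.677 · 15.77/√50 = 3.74

CI: (103.56, 111.04)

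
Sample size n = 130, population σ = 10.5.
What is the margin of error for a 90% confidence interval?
Margin of error = 1.51

Margin of error = z* · σ/√n
= 1.645 · 10.5/√130
= 1.645 · 10.5/11.4018
= 1.51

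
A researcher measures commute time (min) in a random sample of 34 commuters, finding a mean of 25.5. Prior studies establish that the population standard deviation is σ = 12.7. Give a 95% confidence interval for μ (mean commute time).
(21.23, 29.77)

z-interval (σ known):
z* = 1.960 for 95% confidence

Margin of error = z* · σ/√n = 1.960 · 12.7/√34 = 4.27

CI: (25.5 - 4.27, 25.5 + 4.27) = (21.23, 29.77)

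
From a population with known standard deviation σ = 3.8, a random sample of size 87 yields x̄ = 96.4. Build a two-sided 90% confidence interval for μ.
(95.73, 97.07)

z-interval (σ known):
z* = 1.645 for 90% confidence

Margin of error = z* · σ/√n = 1.645 · 3.8/√87 = 0.67

CI: (96.4 - 0.67, 96.4 + 0.67) = (95.73, 97.07)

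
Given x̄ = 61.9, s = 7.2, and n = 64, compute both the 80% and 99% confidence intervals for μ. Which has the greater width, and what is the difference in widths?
99% CI is wider by 2.45

df = 63
80% CI: t* = 1.295, (60.73, 63.07), width = 2 · t* · s/√n = 2.33
99% CI: t* = 2.656, (59.51, 64.29), width = 2 · t* · s/√n = 4.78

The 99% CI is wider by 4.78 - 2.33 = 2.45.
Higher confidence requires a wider interval.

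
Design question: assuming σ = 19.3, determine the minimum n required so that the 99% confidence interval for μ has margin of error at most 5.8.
n ≥ 74

For margin E ≤ 5.8:
n ≥ (z* · σ / E)²
n ≥ (2.576 · 19.3 / 5.8)²
n ≥ 73.48

Minimum n = 74 (rounding up)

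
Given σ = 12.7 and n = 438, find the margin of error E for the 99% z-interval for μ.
Margin of error = 1.56

Margin of error = z* · σ/√n
= 2.576 · 12.7/√438
= 2.576 · 12.7/20.9284
= 1.56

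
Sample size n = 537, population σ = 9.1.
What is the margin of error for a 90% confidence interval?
Margin of error = 0.65

Margin of error = z* · σ/√n
= 1.645 · 9.1/√537
= 1.645 · 9.1/23.1733
= 0.65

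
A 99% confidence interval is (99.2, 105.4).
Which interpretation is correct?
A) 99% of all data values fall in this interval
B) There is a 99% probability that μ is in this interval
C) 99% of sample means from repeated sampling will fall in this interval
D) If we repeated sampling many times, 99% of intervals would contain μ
D

A) Wrong — a CI is about the parameter μ, not individual data values.
B) Wrong — μ is fixed; the randomness lives in the interval, not in μ.
C) Wrong — coverage applies to intervals containing μ, not to future x̄ values.
D) Correct — this is the frequentist long-run coverage interpretation.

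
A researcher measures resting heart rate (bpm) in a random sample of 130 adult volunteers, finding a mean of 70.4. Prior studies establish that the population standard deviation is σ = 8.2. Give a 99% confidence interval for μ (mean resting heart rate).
(68.55, 72.25)

z-interval (σ known):
z* = 2.576 for 99% confidence

Margin of error = z* · σ/√n = 2.576 · 8.2/√130 = 1.85

CI: (70.4 - 1.85, 70.4 + 1.85) = (68.55, 72.25)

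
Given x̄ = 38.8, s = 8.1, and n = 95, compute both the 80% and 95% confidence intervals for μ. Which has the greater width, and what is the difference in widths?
95% CI is wider by 1.15

df = 94
80% CI: t* = 1.291, (37.73, 39.87), width = 2 · t* · s/√n = 2.15
95% CI: t* = 1.986, (37.15, 40.45), width = 2 · t* · s/√n = 3.30

The 95% CI is wider by 3.30 - 2.15 = 1.15.
Higher confidence requires a wider interval.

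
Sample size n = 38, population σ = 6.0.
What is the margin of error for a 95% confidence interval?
Margin of error = 1.91

Margin of error = z* · σ/√n
= 1.960 · 6.0/√38
= 1.960 · 6.0/6.1644
= 1.91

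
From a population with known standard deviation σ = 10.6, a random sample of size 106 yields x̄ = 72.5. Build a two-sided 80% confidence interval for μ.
(71.18, 73.82)

z-interval (σ known):
z* = 1.282 for 80% confidence

Margin of error = z* · σ/√n = 1.282 · 10.6/√106 = 1.32

CI: (72.5 - 1.32, 72.5 + 1.32) = (71.18, 73.82)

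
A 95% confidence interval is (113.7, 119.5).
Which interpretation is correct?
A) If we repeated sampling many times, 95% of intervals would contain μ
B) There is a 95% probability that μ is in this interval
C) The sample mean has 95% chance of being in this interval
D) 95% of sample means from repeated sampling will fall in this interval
A

A) Correct — this is the frequentist long-run coverage interpretation.
B) Wrong — μ is fixed; the randomness lives in the interval, not in μ.
C) Wrong — x̄ is observed and sits in the interval by construction.
D) Wrong — coverage applies to intervals containing μ, not to future x̄ values.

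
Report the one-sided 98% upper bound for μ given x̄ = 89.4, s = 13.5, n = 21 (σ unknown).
μ ≤ 95.87

Upper bound (one-sided):
t* = 2.197 (one-sided for 98%)
Upper bound = x̄ + t* · s/√n = 89.4 + 2.197 · 13.5/√21 = 95.87

We are 98% confident that μ ≤ 95.87.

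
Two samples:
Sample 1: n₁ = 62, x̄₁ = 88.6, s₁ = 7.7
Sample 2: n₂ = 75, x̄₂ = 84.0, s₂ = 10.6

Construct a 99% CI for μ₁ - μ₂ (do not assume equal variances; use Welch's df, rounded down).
(0.50, 8.70)

Difference: x̄₁ - x̄₂ = 4.60
SE = √(s₁²/n₁ + s₂²/n₂) = √(7.7²/62 + 10.6²/75) = 1.5667
df = 132.92 → 132 (Welch–Satterthwaite, rounded down)
t* = 2.614

CI: 4.60 ± 2.614 · 1.5667 = 4.60 ± 4.10 = (0.50, 8.70)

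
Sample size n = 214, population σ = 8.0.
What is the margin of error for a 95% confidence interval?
Margin of error = 1.07

Margin of error = z* · σ/√n
= 1.960 · 8.0/√214
= 1.960 · 8.0/14.6287
= 1.07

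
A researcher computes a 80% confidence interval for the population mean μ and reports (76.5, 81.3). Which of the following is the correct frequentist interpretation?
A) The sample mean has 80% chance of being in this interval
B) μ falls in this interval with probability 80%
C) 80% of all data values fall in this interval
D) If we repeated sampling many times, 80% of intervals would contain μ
D

A) Wrong — x̄ is observed and sits in the interval by construction.
B) Wrong — μ is fixed; the randomness lives in the interval, not in μ.
C) Wrong — a CI is about the parameter μ, not individual data values.
D) Correct — this is the frequentist long-run coverage interpretation.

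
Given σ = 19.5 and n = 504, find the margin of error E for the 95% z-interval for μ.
Margin of error = 1.70

Margin of error = z* · σ/√n
= 1.960 · 19.5/√504
= 1.960 · 19.5/22.4499
= 1.70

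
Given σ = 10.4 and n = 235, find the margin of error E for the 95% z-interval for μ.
Margin of error = 1.33

Margin of error = z* · σ/√n
= 1.960 · 10.4/√235
= 1.960 · 10.4/15.3297
= 1.33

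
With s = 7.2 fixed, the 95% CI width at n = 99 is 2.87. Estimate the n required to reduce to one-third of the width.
n ≈ 891

CI width ∝ 1/√n
To reduce width by factor 3, need √n to grow by 3 → need 3² = 9 times as many samples.

Current: n = 99, width = 2.87
New: n = 891, width ≈ 0.95

Width reduced by factor of 2.87/0.95 = 3.02.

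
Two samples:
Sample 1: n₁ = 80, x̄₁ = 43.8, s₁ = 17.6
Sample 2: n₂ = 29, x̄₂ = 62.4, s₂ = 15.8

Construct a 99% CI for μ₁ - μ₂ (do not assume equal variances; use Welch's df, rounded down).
(-28.03, -9.17)

Difference: x̄₁ - x̄₂ = -18.60
SE = √(s₁²/n₁ + s₂²/n₂) = √(17.6²/80 + 15.8²/29) = 3.5327
df = 54.92 → 54 (Welch–Satterthwaite, rounded down)
t* = 2.670

CI: -18.60 ± 2.670 · 3.5327 = -18.60 ± 9.43 = (-28.03, -9.17)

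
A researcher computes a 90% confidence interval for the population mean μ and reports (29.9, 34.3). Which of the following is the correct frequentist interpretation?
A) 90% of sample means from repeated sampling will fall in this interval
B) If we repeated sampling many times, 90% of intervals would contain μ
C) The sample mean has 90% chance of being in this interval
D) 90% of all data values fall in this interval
B

A) Wrong — coverage applies to intervals containing μ, not to future x̄ values.
B) Correct — this is the frequentist long-run coverage interpretation.
C) Wrong — x̄ is observed and sits in the interval by construction.
D) Wrong — a CI is about the parameter μ, not individual data values.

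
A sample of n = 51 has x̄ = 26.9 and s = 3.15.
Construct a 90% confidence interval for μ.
(26.16, 27.64)

t-interval (σ unknown):
df = n - 1 = 50
t* = 1.676 for 90% confidence

Margin of error = t* · s/√n = 1.676 · 3.15/√51 = 0.74

CI: (26.16, 27.64)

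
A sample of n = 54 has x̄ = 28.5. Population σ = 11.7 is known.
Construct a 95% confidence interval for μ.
(25.38, 31.62)

z-interval (σ known):
z* = 1.960 for 95% confidence

Margin of error = z* · σ/√n = 1.960 · 11.7/√54 = 3.12

CI: (28.5 - 3.12, 28.5 + 3.12) = (25.38, 31.62)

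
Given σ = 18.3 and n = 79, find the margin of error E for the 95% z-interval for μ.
Margin of error = 4.04

Margin of error = z* · σ/√n
= 1.960 · 18.3/√79
= 1.960 · 18.3/8.8882
= 4.04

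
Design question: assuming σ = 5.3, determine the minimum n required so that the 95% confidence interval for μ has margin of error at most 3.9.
n ≥ 8

For margin E ≤ 3.9:
n ≥ (z* · σ / E)²
n ≥ (1.960 · 5.3 / 3.9)²
n ≥ 7.09

Minimum n = 8 (rounding up)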